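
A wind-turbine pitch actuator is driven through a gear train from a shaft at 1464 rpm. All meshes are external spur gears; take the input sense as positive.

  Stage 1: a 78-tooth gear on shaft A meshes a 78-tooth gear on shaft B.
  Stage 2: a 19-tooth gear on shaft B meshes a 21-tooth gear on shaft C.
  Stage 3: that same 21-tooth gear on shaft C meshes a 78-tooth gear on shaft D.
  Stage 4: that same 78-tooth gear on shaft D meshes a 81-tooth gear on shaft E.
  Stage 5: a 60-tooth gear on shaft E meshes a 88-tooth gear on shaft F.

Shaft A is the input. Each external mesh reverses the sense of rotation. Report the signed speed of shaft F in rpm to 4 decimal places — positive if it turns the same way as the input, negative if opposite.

Stage 1 [78T→78T]: ω = 1464.0000×78/78 = 1464.0000 rpm, dir flips to −; running = −1464.0000
Stage 2 [19T→21T]: ω = 1464.0000×19/21 = 1324.5714 rpm, dir flips to +; running = +1324.5714
Stage 3 [21T→78T]: ω = 1324.5714×21/78 = 356.6154 rpm, dir flips to −; running = −356.6154
Stage 4 [78T→81T]: ω = 356.6154×78/81 = 343.4074 rpm, dir flips to +; running = +343.4074
Stage 5 [60T→88T]: ω = 343.4074×60/88 = 234.1414 rpm, dir flips to −; running = −234.1414

-234.1414 rpm (opposite to input, |ω| = 234.1414 rpm)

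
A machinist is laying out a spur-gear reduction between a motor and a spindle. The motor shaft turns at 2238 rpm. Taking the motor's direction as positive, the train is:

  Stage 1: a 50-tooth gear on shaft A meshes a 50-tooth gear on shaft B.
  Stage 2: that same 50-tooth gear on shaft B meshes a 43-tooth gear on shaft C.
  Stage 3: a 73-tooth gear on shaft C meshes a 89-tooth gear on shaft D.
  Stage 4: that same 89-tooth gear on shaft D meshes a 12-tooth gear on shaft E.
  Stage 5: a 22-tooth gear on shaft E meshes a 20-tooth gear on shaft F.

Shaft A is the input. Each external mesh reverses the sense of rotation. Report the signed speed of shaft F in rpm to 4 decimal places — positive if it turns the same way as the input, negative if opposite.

Stage 1 [50T→50T]: ω = 2238.0000×50/50 = 2238.0000 rpm, dir flips to −; running = −2238.0000
Stage 2 [50T→43T]: ω = 2238.0000×50/43 = 2602.3256 rpm, dir flips to +; running = +2602.3256
Stage 3 [73T→89T]: ω = 2602.3256×73/89 = 2134.4918 rpm, dir flips to −; running = −2134.4918
Stage 4 [89T→12T]: ω = 2134.4918×89/12 = 15830.8140 rpm, dir flips to +; running = +15830.8140
Stage 5 [22T→20T]: ω = 15830.8140×22/20 = 17413.8953 rpm, dir flips to −; running = −17413.8953

-17413.8953 rpm (opposite to input, |ω| = 17413.8953 rpm)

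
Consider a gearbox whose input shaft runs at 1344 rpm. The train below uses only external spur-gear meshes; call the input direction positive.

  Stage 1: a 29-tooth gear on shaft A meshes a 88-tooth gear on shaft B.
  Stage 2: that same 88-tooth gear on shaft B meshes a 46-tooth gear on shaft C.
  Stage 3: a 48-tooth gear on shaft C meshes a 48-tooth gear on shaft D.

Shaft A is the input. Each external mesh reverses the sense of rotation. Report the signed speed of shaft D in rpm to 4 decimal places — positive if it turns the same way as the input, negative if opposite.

-847.3043 rpm (opposite to input, |ω| = 847.3043 rpm)

Stage 1 [29T→88T]: ω = 1344.0000×29/88 = 442.9091 rpm, dir flips to −; running = −442.9091
Stage 2 [88T→46T]: ω = 442.9091×88/46 = 847.3043 rpm, dir flips to +; running = +847.3043
Stage 3 [48T→48T]: ω = 847.3043×48/48 = 847.3043 rpm, dir flips to −; running = −847.3043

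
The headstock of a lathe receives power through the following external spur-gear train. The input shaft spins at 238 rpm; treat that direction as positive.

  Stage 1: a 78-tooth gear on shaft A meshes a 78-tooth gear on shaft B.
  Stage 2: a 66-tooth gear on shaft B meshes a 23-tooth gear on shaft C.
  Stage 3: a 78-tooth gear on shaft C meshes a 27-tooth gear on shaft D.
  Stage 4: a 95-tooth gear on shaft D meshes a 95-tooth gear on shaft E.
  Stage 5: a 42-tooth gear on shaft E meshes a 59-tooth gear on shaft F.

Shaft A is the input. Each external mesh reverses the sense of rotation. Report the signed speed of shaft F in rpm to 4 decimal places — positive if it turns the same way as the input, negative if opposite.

-1404.4982 rpm (opposite to input, |ω| = 1404.4982 rpm)

Stage 1 [78T→78T]: ω = 238.0000×78/78 = 238.0000 rpm, dir flips to −; running = −238.0000
Stage 2 [66T→23T]: ω = 238.0000×66/23 = 682.9565 rpm, dir flips to +; running = +682.9565
Stage 3 [78T→27T]: ω = 682.9565×78/27 = 1972.9855 rpm, dir flips to −; running = −1972.9855
Stage 4 [95T→95T]: ω = 1972.9855×95/95 = 1972.9855 rpm, dir flips to +; running = +1972.9855
Stage 5 [42T→59T]: ω = 1972.9855×42/59 = 1404.4982 rpm, dir flips to −; running = −1404.4982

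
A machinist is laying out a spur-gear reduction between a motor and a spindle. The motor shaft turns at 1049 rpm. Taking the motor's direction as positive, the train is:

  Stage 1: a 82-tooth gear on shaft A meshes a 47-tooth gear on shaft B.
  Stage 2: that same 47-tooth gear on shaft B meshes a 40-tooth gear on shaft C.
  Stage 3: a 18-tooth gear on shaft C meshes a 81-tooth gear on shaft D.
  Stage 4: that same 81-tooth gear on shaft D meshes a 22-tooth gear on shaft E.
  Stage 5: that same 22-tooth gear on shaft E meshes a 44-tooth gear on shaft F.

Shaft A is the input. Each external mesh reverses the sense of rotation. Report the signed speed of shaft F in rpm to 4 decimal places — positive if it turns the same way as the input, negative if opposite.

Stage 1 [82T→47T]: ω = 1049.0000×82/47 = 1830.1702 rpm, dir flips to −; running = −1830.1702
Stage 2 [47T→40T]: ω = 1830.1702×47/40 = 2150.4500 rpm, dir flips to +; running = +2150.4500
Stage 3 [18T→81T]: ω = 2150.4500×18/81 = 477.8778 rpm, dir flips to −; running = −477.8778
Stage 4 [81T→22T]: ω = 477.8778×81/22 = 1759.4591 rpm, dir flips to +; running = +1759.4591
Stage 5 [22T→44T]: ω = 1759.4591×22/44 = 879.7295 rpm, dir flips to −; running = −879.7295

-879.7295 rpm (opposite to input, |ω| = 879.7295 rpm)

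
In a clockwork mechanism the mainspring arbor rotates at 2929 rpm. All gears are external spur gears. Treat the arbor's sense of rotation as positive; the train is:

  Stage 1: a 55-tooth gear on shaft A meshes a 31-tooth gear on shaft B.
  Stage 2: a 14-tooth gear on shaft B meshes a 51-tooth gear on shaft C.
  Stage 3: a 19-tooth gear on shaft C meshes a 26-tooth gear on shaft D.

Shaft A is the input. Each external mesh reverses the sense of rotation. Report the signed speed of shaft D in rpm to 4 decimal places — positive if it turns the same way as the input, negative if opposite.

-1042.4578 rpm (opposite to input, |ω| = 1042.4578 rpm)

Stage 1 [55T→31T]: ω = 2929.0000×55/31 = 5196.6129 rpm, dir flips to −; running = −5196.6129
Stage 2 [14T→51T]: ω = 5196.6129×14/51 = 1426.5212 rpm, dir flips to +; running = +1426.5212
Stage 3 [19T→26T]: ω = 1426.5212×19/26 = 1042.4578 rpm, dir flips to −; running = −1042.4578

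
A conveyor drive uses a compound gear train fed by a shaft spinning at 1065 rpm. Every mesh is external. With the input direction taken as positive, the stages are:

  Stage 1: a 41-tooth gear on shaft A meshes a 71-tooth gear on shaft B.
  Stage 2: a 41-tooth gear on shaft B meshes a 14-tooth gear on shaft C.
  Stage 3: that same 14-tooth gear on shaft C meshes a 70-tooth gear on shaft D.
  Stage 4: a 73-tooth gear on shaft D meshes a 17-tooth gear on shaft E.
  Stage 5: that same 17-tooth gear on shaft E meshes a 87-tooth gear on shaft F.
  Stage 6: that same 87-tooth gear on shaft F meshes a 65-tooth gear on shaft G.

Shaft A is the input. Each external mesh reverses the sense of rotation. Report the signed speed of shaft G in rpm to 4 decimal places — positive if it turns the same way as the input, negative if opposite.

+404.5484 rpm (same as input, |ω| = 404.5484 rpm)

Stage 1 [41T→71T]: ω = 1065.0000×41/71 = 615.0000 rpm, dir flips to −; running = −615.0000
Stage 2 [41T→14T]: ω = 615.0000×41/14 = 1801.0714 rpm, dir flips to +; running = +1801.0714
Stage 3 [14T→70T]: ω = 1801.0714×14/70 = 360.2143 rpm, dir flips to −; running = −360.2143
Stage 4 [73T→17T]: ω = 360.2143×73/17 = 1546.8025 rpm, dir flips to +; running = +1546.8025
Stage 5 [17T→87T]: ω = 1546.8025×17/87 = 302.2488 rpm, dir flips to −; running = −302.2488
Stage 6 [87T→65T]: ω = 302.2488×87/65 = 404.5484 rpm, dir flips to +; running = +404.5484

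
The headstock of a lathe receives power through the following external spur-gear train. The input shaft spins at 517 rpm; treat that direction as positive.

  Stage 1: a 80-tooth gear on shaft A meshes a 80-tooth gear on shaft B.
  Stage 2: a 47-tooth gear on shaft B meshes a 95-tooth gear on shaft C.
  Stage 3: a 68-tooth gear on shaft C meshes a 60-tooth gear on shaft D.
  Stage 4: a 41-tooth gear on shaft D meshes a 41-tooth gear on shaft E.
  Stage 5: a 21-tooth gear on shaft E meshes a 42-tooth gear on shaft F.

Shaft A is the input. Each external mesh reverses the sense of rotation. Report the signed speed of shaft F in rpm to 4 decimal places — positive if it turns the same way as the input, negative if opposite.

-144.9414 rpm (opposite to input, |ω| = 144.9414 rpm)

Stage 1 [80T→80T]: ω = 517.0000×80/80 = 517.0000 rpm, dir flips to −; running = −517.0000
Stage 2 [47T→95T]: ω = 517.0000×47/95 = 255.7789 rpm, dir flips to +; running = +255.7789
Stage 3 [68T→60T]: ω = 255.7789×68/60 = 289.8828 rpm, dir flips to −; running = −289.8828
Stage 4 [41T→41T]: ω = 289.8828×41/41 = 289.8828 rpm, dir flips to +; running = +289.8828
Stage 5 [21T→42T]: ω = 289.8828×21/42 = 144.9414 rpm, dir flips to −; running = −144.9414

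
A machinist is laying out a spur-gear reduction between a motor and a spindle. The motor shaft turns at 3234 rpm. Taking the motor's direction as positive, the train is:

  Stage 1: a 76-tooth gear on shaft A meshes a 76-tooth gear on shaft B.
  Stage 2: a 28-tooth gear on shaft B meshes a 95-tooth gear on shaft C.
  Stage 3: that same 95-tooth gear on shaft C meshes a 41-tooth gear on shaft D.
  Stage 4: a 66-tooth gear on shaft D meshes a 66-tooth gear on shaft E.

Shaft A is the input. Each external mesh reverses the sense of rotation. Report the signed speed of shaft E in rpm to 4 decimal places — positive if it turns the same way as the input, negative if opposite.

Stage 1 [76T→76T]: ω = 3234.0000×76/76 = 3234.0000 rpm, dir flips to −; running = −3234.0000
Stage 2 [28T→95T]: ω = 3234.0000×28/95 = 953.1789 rpm, dir flips to +; running = +953.1789
Stage 3 [95T→41T]: ω = 953.1789×95/41 = 2208.5854 rpm, dir flips to −; running = −2208.5854
Stage 4 [66T→66T]: ω = 2208.5854×66/66 = 2208.5854 rpm, dir flips to +; running = +2208.5854

+2208.5854 rpm (same as input, |ω| = 2208.5854 rpm)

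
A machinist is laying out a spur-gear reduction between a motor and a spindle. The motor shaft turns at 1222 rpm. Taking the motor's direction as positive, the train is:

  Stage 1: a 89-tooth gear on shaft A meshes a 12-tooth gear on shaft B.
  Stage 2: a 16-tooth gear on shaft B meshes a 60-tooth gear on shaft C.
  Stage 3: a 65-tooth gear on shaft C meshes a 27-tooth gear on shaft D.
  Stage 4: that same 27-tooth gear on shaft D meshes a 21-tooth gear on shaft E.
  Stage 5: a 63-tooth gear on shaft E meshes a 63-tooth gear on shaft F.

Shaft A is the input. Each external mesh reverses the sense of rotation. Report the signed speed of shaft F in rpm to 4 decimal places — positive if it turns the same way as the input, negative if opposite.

Stage 1 [89T→12T]: ω = 1222.0000×89/12 = 9063.1667 rpm, dir flips to −; running = −9063.1667
Stage 2 [16T→60T]: ω = 9063.1667×16/60 = 2416.8444 rpm, dir flips to +; running = +2416.8444
Stage 3 [65T→27T]: ω = 2416.8444×65/27 = 5818.3292 rpm, dir flips to −; running = −5818.3292
Stage 4 [27T→21T]: ω = 5818.3292×27/21 = 7480.7090 rpm, dir flips to +; running = +7480.7090
Stage 5 [63T→63T]: ω = 7480.7090×63/63 = 7480.7090 rpm, dir flips to −; running = −7480.7090

-7480.7090 rpm (opposite to input, |ω| = 7480.7090 rpm)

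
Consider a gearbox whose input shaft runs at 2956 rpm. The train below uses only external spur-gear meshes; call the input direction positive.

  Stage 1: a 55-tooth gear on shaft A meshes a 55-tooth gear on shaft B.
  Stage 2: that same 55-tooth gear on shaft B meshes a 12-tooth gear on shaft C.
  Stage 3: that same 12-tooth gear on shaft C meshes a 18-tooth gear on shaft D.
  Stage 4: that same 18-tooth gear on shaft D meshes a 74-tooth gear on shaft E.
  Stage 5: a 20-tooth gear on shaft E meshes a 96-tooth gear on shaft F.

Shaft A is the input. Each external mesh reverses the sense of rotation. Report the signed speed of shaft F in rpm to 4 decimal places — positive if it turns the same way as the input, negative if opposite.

Stage 1 [55T→55T]: ω = 2956.0000×55/55 = 2956.0000 rpm, dir flips to −; running = −2956.0000
Stage 2 [55T→12T]: ω = 2956.0000×55/12 = 13548.3333 rpm, dir flips to +; running = +13548.3333
Stage 3 [12T→18T]: ω = 13548.3333×12/18 = 9032.2222 rpm, dir flips to −; running = −9032.2222
Stage 4 [18T→74T]: ω = 9032.2222×18/74 = 2197.0270 rpm, dir flips to +; running = +2197.0270
Stage 5 [20T→96T]: ω = 2197.0270×20/96 = 457.7140 rpm, dir flips to −; running = −457.7140

-457.7140 rpm (opposite to input, |ω| = 457.7140 rpm)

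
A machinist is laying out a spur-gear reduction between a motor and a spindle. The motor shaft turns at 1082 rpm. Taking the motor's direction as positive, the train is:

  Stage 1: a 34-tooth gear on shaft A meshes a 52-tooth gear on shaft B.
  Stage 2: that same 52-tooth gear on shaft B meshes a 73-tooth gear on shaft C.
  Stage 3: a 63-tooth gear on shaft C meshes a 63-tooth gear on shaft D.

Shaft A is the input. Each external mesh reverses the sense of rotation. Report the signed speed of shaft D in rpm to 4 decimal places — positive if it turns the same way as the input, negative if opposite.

Stage 1 [34T→52T]: ω = 1082.0000×34/52 = 707.4615 rpm, dir flips to −; running = −707.4615
Stage 2 [52T→73T]: ω = 707.4615×52/73 = 503.9452 rpm, dir flips to +; running = +503.9452
Stage 3 [63T→63T]: ω = 503.9452×63/63 = 503.9452 rpm, dir flips to −; running = −503.9452

-503.9452 rpm (opposite to input, |ω| = 503.9452 rpm)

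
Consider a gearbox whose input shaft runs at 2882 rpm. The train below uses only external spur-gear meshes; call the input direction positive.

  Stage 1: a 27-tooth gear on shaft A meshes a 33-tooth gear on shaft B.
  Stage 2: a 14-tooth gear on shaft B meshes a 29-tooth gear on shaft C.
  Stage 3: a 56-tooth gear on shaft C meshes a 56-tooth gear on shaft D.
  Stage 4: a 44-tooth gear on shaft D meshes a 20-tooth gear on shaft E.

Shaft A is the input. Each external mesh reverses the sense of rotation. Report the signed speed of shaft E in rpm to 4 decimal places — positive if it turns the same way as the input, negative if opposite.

Stage 1 [27T→33T]: ω = 2882.0000×27/33 = 2358.0000 rpm, dir flips to −; running = −2358.0000
Stage 2 [14T→29T]: ω = 2358.0000×14/29 = 1138.3448 rpm, dir flips to +; running = +1138.3448
Stage 3 [56T→56T]: ω = 1138.3448×56/56 = 1138.3448 rpm, dir flips to −; running = −1138.3448
Stage 4 [44T→20T]: ω = 1138.3448×44/20 = 2504.3586 rpm, dir flips to +; running = +2504.3586

+2504.3586 rpm (same as input, |ω| = 2504.3586 rpm)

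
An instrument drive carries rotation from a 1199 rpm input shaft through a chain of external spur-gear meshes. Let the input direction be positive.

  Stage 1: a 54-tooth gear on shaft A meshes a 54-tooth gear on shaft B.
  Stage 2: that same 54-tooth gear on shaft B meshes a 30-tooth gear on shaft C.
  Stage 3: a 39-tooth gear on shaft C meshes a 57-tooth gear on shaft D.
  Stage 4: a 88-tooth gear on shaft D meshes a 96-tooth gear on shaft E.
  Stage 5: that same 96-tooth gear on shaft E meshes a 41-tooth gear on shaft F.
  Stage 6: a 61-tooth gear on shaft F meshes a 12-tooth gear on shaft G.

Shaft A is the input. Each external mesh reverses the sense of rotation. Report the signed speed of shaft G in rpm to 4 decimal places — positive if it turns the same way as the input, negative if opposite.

+16111.2354 rpm (same as input, |ω| = 16111.2354 rpm)

Stage 1 [54T→54T]: ω = 1199.0000×54/54 = 1199.0000 rpm, dir flips to −; running = −1199.0000
Stage 2 [54T→30T]: ω = 1199.0000×54/30 = 2158.2000 rpm, dir flips to +; running = +2158.2000
Stage 3 [39T→57T]: ω = 2158.2000×39/57 = 1476.6632 rpm, dir flips to −; running = −1476.6632
Stage 4 [88T→96T]: ω = 1476.6632×88/96 = 1353.6079 rpm, dir flips to +; running = +1353.6079
Stage 5 [96T→41T]: ω = 1353.6079×96/41 = 3169.4234 rpm, dir flips to −; running = −3169.4234
Stage 6 [61T→12T]: ω = 3169.4234×61/12 = 16111.2354 rpm, dir flips to +; running = +16111.2354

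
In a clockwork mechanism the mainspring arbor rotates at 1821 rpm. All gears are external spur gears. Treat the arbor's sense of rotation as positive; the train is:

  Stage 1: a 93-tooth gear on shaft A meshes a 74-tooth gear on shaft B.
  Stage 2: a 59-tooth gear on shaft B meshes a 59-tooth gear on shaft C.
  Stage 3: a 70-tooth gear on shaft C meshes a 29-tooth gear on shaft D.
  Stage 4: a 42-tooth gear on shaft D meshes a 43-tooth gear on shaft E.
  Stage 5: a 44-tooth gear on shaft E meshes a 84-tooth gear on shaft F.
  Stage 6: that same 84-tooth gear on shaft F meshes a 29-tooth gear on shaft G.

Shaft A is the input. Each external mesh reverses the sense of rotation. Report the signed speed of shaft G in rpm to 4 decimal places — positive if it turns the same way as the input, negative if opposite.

Stage 1 [93T→74T]: ω = 1821.0000×93/74 = 2288.5541 rpm, dir flips to −; running = −2288.5541
Stage 2 [59T→59T]: ω = 2288.5541×59/59 = 2288.5541 rpm, dir flips to +; running = +2288.5541
Stage 3 [70T→29T]: ω = 2288.5541×70/29 = 5524.0960 rpm, dir flips to −; running = −5524.0960
Stage 4 [42T→43T]: ω = 5524.0960×42/43 = 5395.6286 rpm, dir flips to +; running = +5395.6286
Stage 5 [44T→84T]: ω = 5395.6286×44/84 = 2826.2817 rpm, dir flips to −; running = −2826.2817
Stage 6 [84T→29T]: ω = 2826.2817×84/29 = 8186.4710 rpm, dir flips to +; running = +8186.4710

+8186.4710 rpm (same as input, |ω| = 8186.4710 rpm)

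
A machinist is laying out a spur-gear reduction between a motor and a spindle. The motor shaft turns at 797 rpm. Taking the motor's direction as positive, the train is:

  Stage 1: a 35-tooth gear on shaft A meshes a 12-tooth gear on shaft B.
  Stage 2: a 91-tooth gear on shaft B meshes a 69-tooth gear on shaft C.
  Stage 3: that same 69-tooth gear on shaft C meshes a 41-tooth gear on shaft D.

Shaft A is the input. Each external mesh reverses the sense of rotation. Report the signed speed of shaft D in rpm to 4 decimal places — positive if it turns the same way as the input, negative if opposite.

-5159.4411 rpm (opposite to input, |ω| = 5159.4411 rpm)

Stage 1 [35T→12T]: ω = 797.0000×35/12 = 2324.5833 rpm, dir flips to −; running = −2324.5833
Stage 2 [91T→69T]: ω = 2324.5833×91/69 = 3065.7548 rpm, dir flips to +; running = +3065.7548
Stage 3 [69T→41T]: ω = 3065.7548×69/41 = 5159.4411 rpm, dir flips to −; running = −5159.4411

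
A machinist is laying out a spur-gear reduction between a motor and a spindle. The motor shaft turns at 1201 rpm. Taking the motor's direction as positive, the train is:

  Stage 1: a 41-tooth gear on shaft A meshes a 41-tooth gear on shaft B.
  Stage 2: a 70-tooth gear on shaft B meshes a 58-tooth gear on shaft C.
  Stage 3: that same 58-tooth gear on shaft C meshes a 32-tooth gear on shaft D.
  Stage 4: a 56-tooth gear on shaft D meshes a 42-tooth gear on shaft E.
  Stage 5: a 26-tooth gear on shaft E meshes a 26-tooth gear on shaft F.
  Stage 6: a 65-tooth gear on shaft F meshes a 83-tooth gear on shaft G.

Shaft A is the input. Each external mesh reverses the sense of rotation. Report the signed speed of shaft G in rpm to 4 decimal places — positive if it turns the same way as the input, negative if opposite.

+2743.2480 rpm (same as input, |ω| = 2743.2480 rpm)

Stage 1 [41T→41T]: ω = 1201.0000×41/41 = 1201.0000 rpm, dir flips to −; running = −1201.0000
Stage 2 [70T→58T]: ω = 1201.0000×70/58 = 1449.4828 rpm, dir flips to +; running = +1449.4828
Stage 3 [58T→32T]: ω = 1449.4828×58/32 = 2627.1875 rpm, dir flips to −; running = −2627.1875
Stage 4 [56T→42T]: ω = 2627.1875×56/42 = 3502.9167 rpm, dir flips to +; running = +3502.9167
Stage 5 [26T→26T]: ω = 3502.9167×26/26 = 3502.9167 rpm, dir flips to −; running = −3502.9167
Stage 6 [65T→83T]: ω = 3502.9167×65/83 = 2743.2480 rpm, dir flips to +; running = +2743.2480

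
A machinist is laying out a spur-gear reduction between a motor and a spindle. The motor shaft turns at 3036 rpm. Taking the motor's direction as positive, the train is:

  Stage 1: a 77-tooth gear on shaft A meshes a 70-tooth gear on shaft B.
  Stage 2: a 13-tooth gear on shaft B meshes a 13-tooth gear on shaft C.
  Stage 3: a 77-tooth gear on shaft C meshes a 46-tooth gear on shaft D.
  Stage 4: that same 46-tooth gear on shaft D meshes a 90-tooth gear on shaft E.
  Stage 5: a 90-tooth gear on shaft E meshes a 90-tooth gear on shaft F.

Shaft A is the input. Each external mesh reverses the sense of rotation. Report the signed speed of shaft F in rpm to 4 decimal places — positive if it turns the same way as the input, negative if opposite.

Stage 1 [77T→70T]: ω = 3036.0000×77/70 = 3339.6000 rpm, dir flips to −; running = −3339.6000
Stage 2 [13T→13T]: ω = 3339.6000×13/13 = 3339.6000 rpm, dir flips to +; running = +3339.6000
Stage 3 [77T→46T]: ω = 3339.6000×77/46 = 5590.2000 rpm, dir flips to −; running = −5590.2000
Stage 4 [46T→90T]: ω = 5590.2000×46/90 = 2857.2133 rpm, dir flips to +; running = +2857.2133
Stage 5 [90T→90T]: ω = 2857.2133×90/90 = 2857.2133 rpm, dir flips to −; running = −2857.2133

-2857.2133 rpm (opposite to input, |ω| = 2857.2133 rpm)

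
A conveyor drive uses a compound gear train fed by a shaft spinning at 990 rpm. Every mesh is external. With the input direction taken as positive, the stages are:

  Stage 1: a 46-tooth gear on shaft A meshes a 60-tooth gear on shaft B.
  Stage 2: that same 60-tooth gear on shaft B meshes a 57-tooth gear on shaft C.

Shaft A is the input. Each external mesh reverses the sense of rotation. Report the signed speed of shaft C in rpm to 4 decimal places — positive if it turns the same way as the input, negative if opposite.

Stage 1 [46T→60T]: ω = 990.0000×46/60 = 759.0000 rpm, dir flips to −; running = −759.0000
Stage 2 [60T→57T]: ω = 759.0000×60/57 = 798.9474 rpm, dir flips to +; running = +798.9474

+798.9474 rpm (same as input, |ω| = 798.9474 rpm)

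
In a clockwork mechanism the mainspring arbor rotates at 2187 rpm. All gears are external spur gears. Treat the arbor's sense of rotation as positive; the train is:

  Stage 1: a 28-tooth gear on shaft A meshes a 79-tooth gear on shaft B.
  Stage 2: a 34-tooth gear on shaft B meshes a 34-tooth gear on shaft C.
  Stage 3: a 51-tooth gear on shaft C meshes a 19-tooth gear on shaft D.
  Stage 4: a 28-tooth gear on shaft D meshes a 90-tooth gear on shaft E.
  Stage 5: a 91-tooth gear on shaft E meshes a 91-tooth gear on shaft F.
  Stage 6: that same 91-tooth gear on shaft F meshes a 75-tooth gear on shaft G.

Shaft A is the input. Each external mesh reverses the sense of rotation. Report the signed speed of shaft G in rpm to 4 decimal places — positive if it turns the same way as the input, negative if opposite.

Stage 1 [28T→79T]: ω = 2187.0000×28/79 = 775.1392 rpm, dir flips to −; running = −775.1392
Stage 2 [34T→34T]: ω = 775.1392×34/34 = 775.1392 rpm, dir flips to +; running = +775.1392
Stage 3 [51T→19T]: ω = 775.1392×51/19 = 2080.6369 rpm, dir flips to −; running = −2080.6369
Stage 4 [28T→90T]: ω = 2080.6369×28/90 = 647.3093 rpm, dir flips to +; running = +647.3093
Stage 5 [91T→91T]: ω = 647.3093×91/91 = 647.3093 rpm, dir flips to −; running = −647.3093
Stage 6 [91T→75T]: ω = 647.3093×91/75 = 785.4019 rpm, dir flips to +; running = +785.4019

+785.4019 rpm (same as input, |ω| = 785.4019 rpm)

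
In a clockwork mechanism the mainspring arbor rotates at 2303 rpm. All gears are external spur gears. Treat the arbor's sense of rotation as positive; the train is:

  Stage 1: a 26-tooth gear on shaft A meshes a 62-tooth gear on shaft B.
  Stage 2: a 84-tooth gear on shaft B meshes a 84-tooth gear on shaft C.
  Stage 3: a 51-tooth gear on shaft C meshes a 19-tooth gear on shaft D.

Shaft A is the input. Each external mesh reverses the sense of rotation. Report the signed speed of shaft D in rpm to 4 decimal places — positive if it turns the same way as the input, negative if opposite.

Stage 1 [26T→62T]: ω = 2303.0000×26/62 = 965.7742 rpm, dir flips to −; running = −965.7742
Stage 2 [84T→84T]: ω = 965.7742×84/84 = 965.7742 rpm, dir flips to +; running = +965.7742
Stage 3 [51T→19T]: ω = 965.7742×51/19 = 2592.3413 rpm, dir flips to −; running = −2592.3413

-2592.3413 rpm (opposite to input, |ω| = 2592.3413 rpm)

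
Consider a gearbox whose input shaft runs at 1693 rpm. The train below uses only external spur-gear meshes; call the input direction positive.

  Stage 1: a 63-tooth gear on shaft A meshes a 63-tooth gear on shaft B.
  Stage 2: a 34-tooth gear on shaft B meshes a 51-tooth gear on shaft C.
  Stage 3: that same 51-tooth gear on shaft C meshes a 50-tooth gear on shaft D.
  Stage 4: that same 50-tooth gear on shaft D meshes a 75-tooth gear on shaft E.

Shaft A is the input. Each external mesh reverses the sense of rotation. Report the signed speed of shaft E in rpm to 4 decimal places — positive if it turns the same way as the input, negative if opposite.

+767.4933 rpm (same as input, |ω| = 767.4933 rpm)

Stage 1 [63T→63T]: ω = 1693.0000×63/63 = 1693.0000 rpm, dir flips to −; running = −1693.0000
Stage 2 [34T→51T]: ω = 1693.0000×34/51 = 1128.6667 rpm, dir flips to +; running = +1128.6667
Stage 3 [51T→50T]: ω = 1128.6667×51/50 = 1151.2400 rpm, dir flips to −; running = −1151.2400
Stage 4 [50T→75T]: ω = 1151.2400×50/75 = 767.4933 rpm, dir flips to +; running = +767.4933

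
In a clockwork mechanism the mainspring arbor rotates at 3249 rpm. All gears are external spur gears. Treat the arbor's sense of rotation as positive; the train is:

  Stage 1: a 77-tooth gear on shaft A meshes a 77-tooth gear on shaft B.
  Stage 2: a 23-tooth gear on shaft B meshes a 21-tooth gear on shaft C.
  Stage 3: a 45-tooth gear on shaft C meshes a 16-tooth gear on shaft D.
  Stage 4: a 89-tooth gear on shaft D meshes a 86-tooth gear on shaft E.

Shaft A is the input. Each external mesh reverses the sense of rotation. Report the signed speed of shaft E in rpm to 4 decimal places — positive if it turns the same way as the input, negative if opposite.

Stage 1 [77T→77T]: ω = 3249.0000×77/77 = 3249.0000 rpm, dir flips to −; running = −3249.0000
Stage 2 [23T→21T]: ω = 3249.0000×23/21 = 3558.4286 rpm, dir flips to +; running = +3558.4286
Stage 3 [45T→16T]: ω = 3558.4286×45/16 = 10008.0804 rpm, dir flips to −; running = −10008.0804
Stage 4 [89T→86T]: ω = 10008.0804×89/86 = 10357.1994 rpm, dir flips to +; running = +10357.1994

+10357.1994 rpm (same as input, |ω| = 10357.1994 rpm)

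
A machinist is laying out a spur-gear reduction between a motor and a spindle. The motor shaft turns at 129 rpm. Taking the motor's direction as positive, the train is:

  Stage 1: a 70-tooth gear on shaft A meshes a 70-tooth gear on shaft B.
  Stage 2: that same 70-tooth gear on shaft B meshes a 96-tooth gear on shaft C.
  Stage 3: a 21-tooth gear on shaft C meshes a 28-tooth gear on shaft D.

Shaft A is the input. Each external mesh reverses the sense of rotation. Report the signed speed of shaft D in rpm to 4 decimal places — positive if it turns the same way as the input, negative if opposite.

-70.5469 rpm (opposite to input, |ω| = 70.5469 rpm)

Stage 1 [70T→70T]: ω = 129.0000×70/70 = 129.0000 rpm, dir flips to −; running = −129.0000
Stage 2 [70T→96T]: ω = 129.0000×70/96 = 94.0625 rpm, dir flips to +; running = +94.0625
Stage 3 [21T→28T]: ω = 94.0625×21/28 = 70.5469 rpm, dir flips to −; running = −70.5469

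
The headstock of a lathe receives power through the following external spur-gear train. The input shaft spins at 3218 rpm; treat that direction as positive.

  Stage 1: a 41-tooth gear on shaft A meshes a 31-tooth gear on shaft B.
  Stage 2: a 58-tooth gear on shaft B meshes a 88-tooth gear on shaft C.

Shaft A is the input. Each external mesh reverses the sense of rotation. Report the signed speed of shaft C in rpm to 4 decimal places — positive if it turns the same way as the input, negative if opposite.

+2805.1334 rpm (same as input, |ω| = 2805.1334 rpm)

Stage 1 [41T→31T]: ω = 3218.0000×41/31 = 4256.0645 rpm, dir flips to −; running = −4256.0645
Stage 2 [58T→88T]: ω = 4256.0645×58/88 = 2805.1334 rpm, dir flips to +; running = +2805.1334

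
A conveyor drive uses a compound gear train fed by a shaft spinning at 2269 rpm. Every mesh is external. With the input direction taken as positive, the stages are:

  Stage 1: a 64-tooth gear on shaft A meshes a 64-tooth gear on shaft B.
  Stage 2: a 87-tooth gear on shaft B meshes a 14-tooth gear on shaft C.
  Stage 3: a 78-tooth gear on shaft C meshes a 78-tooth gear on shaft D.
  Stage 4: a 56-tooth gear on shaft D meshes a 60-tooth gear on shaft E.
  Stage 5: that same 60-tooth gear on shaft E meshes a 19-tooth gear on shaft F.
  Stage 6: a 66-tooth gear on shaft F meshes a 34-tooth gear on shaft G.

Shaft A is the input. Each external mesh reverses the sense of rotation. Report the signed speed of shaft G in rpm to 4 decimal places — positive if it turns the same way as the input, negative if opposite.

+80672.4334 rpm (same as input, |ω| = 80672.4334 rpm)

Stage 1 [64T→64T]: ω = 2269.0000×64/64 = 2269.0000 rpm, dir flips to −; running = −2269.0000
Stage 2 [87T→14T]: ω = 2269.0000×87/14 = 14100.2143 rpm, dir flips to +; running = +14100.2143
Stage 3 [78T→78T]: ω = 14100.2143×78/78 = 14100.2143 rpm, dir flips to −; running = −14100.2143
Stage 4 [56T→60T]: ω = 14100.2143×56/60 = 13160.2000 rpm, dir flips to +; running = +13160.2000
Stage 5 [60T→19T]: ω = 13160.2000×60/19 = 41558.5263 rpm, dir flips to −; running = −41558.5263
Stage 6 [66T→34T]: ω = 41558.5263×66/34 = 80672.4334 rpm, dir flips to +; running = +80672.4334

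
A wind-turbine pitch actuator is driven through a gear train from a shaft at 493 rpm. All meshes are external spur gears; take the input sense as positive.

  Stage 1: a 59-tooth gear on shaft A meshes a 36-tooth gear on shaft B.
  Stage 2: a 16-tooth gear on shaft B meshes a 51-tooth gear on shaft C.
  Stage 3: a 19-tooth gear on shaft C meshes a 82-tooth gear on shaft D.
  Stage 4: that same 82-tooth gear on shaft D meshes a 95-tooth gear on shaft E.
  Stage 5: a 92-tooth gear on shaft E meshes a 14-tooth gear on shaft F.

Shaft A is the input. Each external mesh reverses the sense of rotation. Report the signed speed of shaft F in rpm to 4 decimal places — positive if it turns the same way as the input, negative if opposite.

Stage 1 [59T→36T]: ω = 493.0000×59/36 = 807.9722 rpm, dir flips to −; running = −807.9722
Stage 2 [16T→51T]: ω = 807.9722×16/51 = 253.4815 rpm, dir flips to +; running = +253.4815
Stage 3 [19T→82T]: ω = 253.4815×19/82 = 58.7335 rpm, dir flips to −; running = −58.7335
Stage 4 [82T→95T]: ω = 58.7335×82/95 = 50.6963 rpm, dir flips to +; running = +50.6963
Stage 5 [92T→14T]: ω = 50.6963×92/14 = 333.1471 rpm, dir flips to −; running = −333.1471

-333.1471 rpm (opposite to input, |ω| = 333.1471 rpm)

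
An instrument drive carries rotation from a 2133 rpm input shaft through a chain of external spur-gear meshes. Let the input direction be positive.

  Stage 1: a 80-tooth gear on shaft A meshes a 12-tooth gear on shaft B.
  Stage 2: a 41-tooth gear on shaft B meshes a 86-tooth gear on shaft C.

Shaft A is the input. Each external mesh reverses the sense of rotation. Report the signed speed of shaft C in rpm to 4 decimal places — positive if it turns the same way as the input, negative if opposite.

+6779.3023 rpm (same as input, |ω| = 6779.3023 rpm)

Stage 1 [80T→12T]: ω = 2133.0000×80/12 = 14220.0000 rpm, dir flips to −; running = −14220.0000
Stage 2 [41T→86T]: ω = 14220.0000×41/86 = 6779.3023 rpm, dir flips to +; running = +6779.3023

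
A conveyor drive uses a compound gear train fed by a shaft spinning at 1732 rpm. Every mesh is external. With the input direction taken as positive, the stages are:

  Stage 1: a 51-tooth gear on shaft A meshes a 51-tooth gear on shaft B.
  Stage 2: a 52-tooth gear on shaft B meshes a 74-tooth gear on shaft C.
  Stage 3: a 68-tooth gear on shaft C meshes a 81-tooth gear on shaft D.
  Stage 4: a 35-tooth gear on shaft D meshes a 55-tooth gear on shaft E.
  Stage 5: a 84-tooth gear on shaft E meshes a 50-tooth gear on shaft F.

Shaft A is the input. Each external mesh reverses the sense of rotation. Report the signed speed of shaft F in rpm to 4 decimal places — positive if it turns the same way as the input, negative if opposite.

Stage 1 [51T→51T]: ω = 1732.0000×51/51 = 1732.0000 rpm, dir flips to −; running = −1732.0000
Stage 2 [52T→74T]: ω = 1732.0000×52/74 = 1217.0811 rpm, dir flips to +; running = +1217.0811
Stage 3 [68T→81T]: ω = 1217.0811×68/81 = 1021.7471 rpm, dir flips to −; running = −1021.7471
Stage 4 [35T→55T]: ω = 1021.7471×35/55 = 650.2027 rpm, dir flips to +; running = +650.2027
Stage 5 [84T→50T]: ω = 650.2027×84/50 = 1092.3405 rpm, dir flips to −; running = −1092.3405

-1092.3405 rpm (opposite to input, |ω| = 1092.3405 rpm)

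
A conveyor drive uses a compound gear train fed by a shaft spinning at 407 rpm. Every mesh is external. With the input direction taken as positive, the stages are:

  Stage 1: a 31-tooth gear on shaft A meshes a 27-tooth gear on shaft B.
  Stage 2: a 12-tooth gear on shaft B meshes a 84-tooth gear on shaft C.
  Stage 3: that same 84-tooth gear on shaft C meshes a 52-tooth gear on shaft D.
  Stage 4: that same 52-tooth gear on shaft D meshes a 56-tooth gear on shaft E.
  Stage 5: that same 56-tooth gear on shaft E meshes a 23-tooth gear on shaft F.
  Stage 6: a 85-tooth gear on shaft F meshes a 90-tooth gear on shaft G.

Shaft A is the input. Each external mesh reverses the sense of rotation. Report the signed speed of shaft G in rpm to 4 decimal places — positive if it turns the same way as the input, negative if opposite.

Stage 1 [31T→27T]: ω = 407.0000×31/27 = 467.2963 rpm, dir flips to −; running = −467.2963
Stage 2 [12T→84T]: ω = 467.2963×12/84 = 66.7566 rpm, dir flips to +; running = +66.7566
Stage 3 [84T→52T]: ω = 66.7566×84/52 = 107.8376 rpm, dir flips to −; running = −107.8376
Stage 4 [52T→56T]: ω = 107.8376×52/56 = 100.1349 rpm, dir flips to +; running = +100.1349
Stage 5 [56T→23T]: ω = 100.1349×56/23 = 243.8068 rpm, dir flips to −; running = −243.8068
Stage 6 [85T→90T]: ω = 243.8068×85/90 = 230.2619 rpm, dir flips to +; running = +230.2619

+230.2619 rpm (same as input, |ω| = 230.2619 rpm)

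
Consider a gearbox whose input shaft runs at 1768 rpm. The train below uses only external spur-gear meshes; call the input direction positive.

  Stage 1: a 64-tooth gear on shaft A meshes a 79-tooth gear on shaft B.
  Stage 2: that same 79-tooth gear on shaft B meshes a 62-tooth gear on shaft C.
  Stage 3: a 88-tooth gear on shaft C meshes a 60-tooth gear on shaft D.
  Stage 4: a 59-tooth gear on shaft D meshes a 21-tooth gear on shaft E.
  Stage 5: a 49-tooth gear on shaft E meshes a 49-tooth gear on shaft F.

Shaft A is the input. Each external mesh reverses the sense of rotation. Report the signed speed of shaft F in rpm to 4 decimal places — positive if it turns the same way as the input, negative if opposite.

Stage 1 [64T→79T]: ω = 1768.0000×64/79 = 1432.3038 rpm, dir flips to −; running = −1432.3038
Stage 2 [79T→62T]: ω = 1432.3038×79/62 = 1825.0323 rpm, dir flips to +; running = +1825.0323
Stage 3 [88T→60T]: ω = 1825.0323×88/60 = 2676.7140 rpm, dir flips to −; running = −2676.7140
Stage 4 [59T→21T]: ω = 2676.7140×59/21 = 7520.2917 rpm, dir flips to +; running = +7520.2917
Stage 5 [49T→49T]: ω = 7520.2917×49/49 = 7520.2917 rpm, dir flips to −; running = −7520.2917

-7520.2917 rpm (opposite to input, |ω| = 7520.2917 rpm)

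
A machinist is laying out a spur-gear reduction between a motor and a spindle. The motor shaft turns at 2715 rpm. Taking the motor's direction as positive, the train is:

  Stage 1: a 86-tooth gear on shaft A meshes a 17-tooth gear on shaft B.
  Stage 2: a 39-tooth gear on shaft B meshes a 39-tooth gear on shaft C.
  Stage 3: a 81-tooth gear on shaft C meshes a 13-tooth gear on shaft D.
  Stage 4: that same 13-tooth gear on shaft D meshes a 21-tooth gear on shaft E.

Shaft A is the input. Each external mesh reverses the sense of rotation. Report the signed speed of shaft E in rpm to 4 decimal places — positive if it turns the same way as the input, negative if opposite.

+52976.7227 rpm (same as input, |ω| = 52976.7227 rpm)

Stage 1 [86T→17T]: ω = 2715.0000×86/17 = 13734.7059 rpm, dir flips to −; running = −13734.7059
Stage 2 [39T→39T]: ω = 13734.7059×39/39 = 13734.7059 rpm, dir flips to +; running = +13734.7059
Stage 3 [81T→13T]: ω = 13734.7059×81/13 = 85577.7828 rpm, dir flips to −; running = −85577.7828
Stage 4 [13T→21T]: ω = 85577.7828×13/21 = 52976.7227 rpm, dir flips to +; running = +52976.7227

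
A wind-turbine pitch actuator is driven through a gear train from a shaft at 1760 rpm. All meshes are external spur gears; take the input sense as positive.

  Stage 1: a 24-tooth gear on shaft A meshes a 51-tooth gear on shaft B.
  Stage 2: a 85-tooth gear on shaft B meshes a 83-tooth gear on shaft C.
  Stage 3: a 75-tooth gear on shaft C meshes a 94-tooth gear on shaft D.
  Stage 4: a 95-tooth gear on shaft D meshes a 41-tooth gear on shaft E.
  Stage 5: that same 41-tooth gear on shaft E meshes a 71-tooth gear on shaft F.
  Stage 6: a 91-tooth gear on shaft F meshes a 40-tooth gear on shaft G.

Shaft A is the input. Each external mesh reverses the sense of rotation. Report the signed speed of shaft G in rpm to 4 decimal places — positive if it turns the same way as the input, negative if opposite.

Stage 1 [24T→51T]: ω = 1760.0000×24/51 = 828.2353 rpm, dir flips to −; running = −828.2353
Stage 2 [85T→83T]: ω = 828.2353×85/83 = 848.1928 rpm, dir flips to +; running = +848.1928
Stage 3 [75T→94T]: ω = 848.1928×75/94 = 676.7496 rpm, dir flips to −; running = −676.7496
Stage 4 [95T→41T]: ω = 676.7496×95/41 = 1568.0782 rpm, dir flips to +; running = +1568.0782
Stage 5 [41T→71T]: ω = 1568.0782×41/71 = 905.5100 rpm, dir flips to −; running = −905.5100
Stage 6 [91T→40T]: ω = 905.5100×91/40 = 2060.0352 rpm, dir flips to +; running = +2060.0352

+2060.0352 rpm (same as input, |ω| = 2060.0352 rpm)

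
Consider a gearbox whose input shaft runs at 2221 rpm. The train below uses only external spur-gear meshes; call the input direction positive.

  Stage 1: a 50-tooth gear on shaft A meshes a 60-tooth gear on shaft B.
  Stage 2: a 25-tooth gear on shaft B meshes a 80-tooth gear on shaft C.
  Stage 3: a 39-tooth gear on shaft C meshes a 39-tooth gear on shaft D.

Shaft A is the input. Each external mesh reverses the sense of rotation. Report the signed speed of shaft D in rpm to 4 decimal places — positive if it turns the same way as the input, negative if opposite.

Stage 1 [50T→60T]: ω = 2221.0000×50/60 = 1850.8333 rpm, dir flips to −; running = −1850.8333
Stage 2 [25T→80T]: ω = 1850.8333×25/80 = 578.3854 rpm, dir flips to +; running = +578.3854
Stage 3 [39T→39T]: ω = 578.3854×39/39 = 578.3854 rpm, dir flips to −; running = −578.3854

-578.3854 rpm (opposite to input, |ω| = 578.3854 rpm)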